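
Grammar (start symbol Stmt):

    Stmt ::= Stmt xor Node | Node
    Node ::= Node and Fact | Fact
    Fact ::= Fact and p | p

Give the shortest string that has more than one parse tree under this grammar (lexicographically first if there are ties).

length 1: no string has ≥2 trees
length 3: p and p has 2 parse trees

Two derivations of p and p:
  Stmt ⇒ Node ⇒ Node and Fact ⇒ Fact and Fact ⇒ p and Fact ⇒ p and p
  Stmt ⇒ Node ⇒ Fact ⇒ Fact and p ⇒ p and p

p and p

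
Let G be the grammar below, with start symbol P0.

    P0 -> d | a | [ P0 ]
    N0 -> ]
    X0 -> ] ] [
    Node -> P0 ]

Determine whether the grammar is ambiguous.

Unambiguous

Only P0 is reachable from P0; ignoring the rest: Each string is a nest of matched brackets around a single atom. An opening bracket forces the recursive rule; an atom forces the base rule.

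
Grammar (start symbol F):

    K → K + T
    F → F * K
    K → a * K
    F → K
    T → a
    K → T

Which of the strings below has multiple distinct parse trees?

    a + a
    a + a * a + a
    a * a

a + a: 1 tree
a + a * a + a: 1 tree
a * a: 2 trees

a * a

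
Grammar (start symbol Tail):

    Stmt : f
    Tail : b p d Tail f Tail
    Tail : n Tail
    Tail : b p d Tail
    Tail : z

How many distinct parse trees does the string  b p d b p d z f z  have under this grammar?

2

Parse trees for b p d b p d z f z:
  [Tail b p d [Tail b p d [Tail z]] f [Tail z]]
  [Tail b p d [Tail b p d [Tail z] f [Tail z]]]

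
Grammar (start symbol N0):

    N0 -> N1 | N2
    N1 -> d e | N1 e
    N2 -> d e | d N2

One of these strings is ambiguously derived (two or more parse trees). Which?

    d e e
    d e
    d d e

d e e: 1 tree
d e: 2 trees
d d e: 1 tree

d e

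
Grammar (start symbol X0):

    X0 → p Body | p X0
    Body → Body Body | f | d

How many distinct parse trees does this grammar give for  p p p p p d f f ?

2

Parse trees for p p p p p d f f:
  [X0 p [X0 p [X0 p [X0 p [X0 p [Body [Body d] [Body [Body f] [Body f]]]]]]]]
  [X0 p [X0 p [X0 p [X0 p [X0 p [Body [Body [Body d] [Body f]] [Body f]]]]]]]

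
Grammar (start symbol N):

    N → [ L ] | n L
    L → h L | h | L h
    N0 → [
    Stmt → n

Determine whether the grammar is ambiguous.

Ambiguous

Witness: n h h

Derivation 1: N ⇒ n L ⇒ n h L ⇒ n h h
Derivation 2: N ⇒ n L ⇒ n L h ⇒ n h h

Two distinct leftmost derivations for the same string.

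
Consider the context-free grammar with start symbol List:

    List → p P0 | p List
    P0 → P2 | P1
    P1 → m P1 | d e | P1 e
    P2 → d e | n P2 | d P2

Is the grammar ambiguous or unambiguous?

Witness: p d e

Derivation 1: List ⇒ p P0 ⇒ p P2 ⇒ p d e
Derivation 2: List ⇒ p P0 ⇒ p P1 ⇒ p d e

Two distinct leftmost derivations for the same string.

Ambiguous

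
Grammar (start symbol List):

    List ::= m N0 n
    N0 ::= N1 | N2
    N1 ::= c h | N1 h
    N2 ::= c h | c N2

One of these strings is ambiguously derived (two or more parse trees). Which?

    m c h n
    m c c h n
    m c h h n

m c h n: 2 trees
m c c h n: 1 tree
m c h h n: 1 tree

m c h n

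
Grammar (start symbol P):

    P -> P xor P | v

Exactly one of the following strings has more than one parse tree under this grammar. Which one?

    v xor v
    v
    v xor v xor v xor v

v xor v: 1 tree
v: 1 tree
v xor v xor v xor v: 5 trees

v xor v xor v xor v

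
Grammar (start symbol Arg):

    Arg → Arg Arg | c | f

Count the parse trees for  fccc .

Parse trees for fccc:
  [Arg [Arg f] [Arg [Arg c] [Arg [Arg c] [Arg c]]]]
  [Arg [Arg f] [Arg [Arg [Arg c] [Arg c]] [Arg c]]]
  [Arg [Arg [Arg f] [Arg c]] [Arg [Arg c] [Arg c]]]
  [Arg [Arg [Arg f] [Arg [Arg c] [Arg c]]] [Arg c]]
  [Arg [Arg [Arg [Arg f] [Arg c]] [Arg c]] [Arg c]]

5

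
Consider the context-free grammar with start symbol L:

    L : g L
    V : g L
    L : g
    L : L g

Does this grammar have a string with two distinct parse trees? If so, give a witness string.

Witness: g g

Derivation 1: L ⇒ g L ⇒ g g
Derivation 2: L ⇒ L g ⇒ g g

Two distinct leftmost derivations for the same string.

Ambiguous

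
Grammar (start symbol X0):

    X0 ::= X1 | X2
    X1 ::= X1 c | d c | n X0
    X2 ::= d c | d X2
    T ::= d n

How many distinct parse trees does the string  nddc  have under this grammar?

1

Parse trees for nddc:
  [X0 [X1 n [X0 [X2 d [X2 d c]]]]]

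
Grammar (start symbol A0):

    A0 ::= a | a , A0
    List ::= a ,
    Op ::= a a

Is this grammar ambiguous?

(List, Op are unreachable from A0, so their rules don't affect L(A0).) The reachable grammar is A → atom sep A | atom. Each atom is followed by either the separator (recurse) or end-of-string (stop) — no choice point.

Unambiguous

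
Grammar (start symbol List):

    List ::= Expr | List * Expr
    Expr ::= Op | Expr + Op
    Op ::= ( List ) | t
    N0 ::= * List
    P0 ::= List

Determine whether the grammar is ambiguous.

Unambiguous

(N0, P0 are unreachable from List, so their rules don't affect L(List).) This is a standard precedence ladder (List over Expr over Op), with each level left-recursive on its own operator ('*' at List, '+' at Expr). That structure is LR(1), hence unambiguous.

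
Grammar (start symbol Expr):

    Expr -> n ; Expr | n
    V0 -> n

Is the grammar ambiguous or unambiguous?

Unambiguous

(V0 is unreachable from Expr, so its rules don't affect L(Expr).) Right-recursive list with a separator: after each atom, whether the separator follows determines the rule. One parse per string.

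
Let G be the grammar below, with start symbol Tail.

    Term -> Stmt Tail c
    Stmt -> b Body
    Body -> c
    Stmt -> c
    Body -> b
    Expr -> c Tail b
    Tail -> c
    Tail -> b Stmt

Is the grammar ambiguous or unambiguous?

Unambiguous

(Term, Expr are unreachable from Tail, so their rules don't affect L(Tail).) Restricted to the reachable nonterminals, every rule has the form A → t or A → t B, and no two rules for the same A share a first terminal. The grammar encodes a DFA — one run per string.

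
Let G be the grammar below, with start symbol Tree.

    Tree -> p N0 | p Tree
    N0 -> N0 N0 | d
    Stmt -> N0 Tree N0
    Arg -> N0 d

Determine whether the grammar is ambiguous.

Ambiguous

Witness: p d d d

Derivation 1: Tree ⇒ p N0 ⇒ p N0 N0 ⇒ p N0 N0 N0 ⇒ p d N0 N0 ⇒ p d d N0 ⇒ p d d d
Derivation 2: Tree ⇒ p N0 ⇒ p N0 N0 ⇒ p d N0 ⇒ p d N0 N0 ⇒ p d d N0 ⇒ p d d d

Two distinct leftmost derivations for the same string.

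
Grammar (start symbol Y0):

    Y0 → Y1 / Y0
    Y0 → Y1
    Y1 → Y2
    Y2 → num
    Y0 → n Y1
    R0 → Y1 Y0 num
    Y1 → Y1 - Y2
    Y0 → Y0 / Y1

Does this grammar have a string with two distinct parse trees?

Ambiguous

Witness: num / num

Derivation 1: Y0 ⇒ Y1 / Y0 ⇒ Y2 / Y0 ⇒ num / Y0 ⇒ num / Y1 ⇒ num / Y2 ⇒ num / num
Derivation 2: Y0 ⇒ Y0 / Y1 ⇒ Y1 / Y1 ⇒ Y2 / Y1 ⇒ num / Y1 ⇒ num / Y2 ⇒ num / num

Two distinct leftmost derivations for the same string.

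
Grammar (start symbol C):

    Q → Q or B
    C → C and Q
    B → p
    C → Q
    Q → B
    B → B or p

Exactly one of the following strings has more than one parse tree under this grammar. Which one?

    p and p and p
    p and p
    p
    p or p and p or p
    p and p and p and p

p or p and p or p

p and p and p: 1 tree
p and p: 1 tree
p: 1 tree
p or p and p or p: 4 trees
p and p and p and p: 1 tree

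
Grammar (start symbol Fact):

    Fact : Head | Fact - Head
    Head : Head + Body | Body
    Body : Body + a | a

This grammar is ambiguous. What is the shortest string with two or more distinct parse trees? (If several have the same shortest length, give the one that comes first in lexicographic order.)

a + a

length 1: no string has ≥2 trees
length 3: a + a has 2 parse trees

Two derivations of a + a:
  Fact ⇒ Head ⇒ Head + Body ⇒ Body + Body ⇒ a + Body ⇒ a + a
  Fact ⇒ Head ⇒ Body ⇒ Body + a ⇒ a + a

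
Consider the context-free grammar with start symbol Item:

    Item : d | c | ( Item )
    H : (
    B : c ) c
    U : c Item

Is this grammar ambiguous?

Unambiguous

Only Item is reachable from Item; ignoring the rest: Each string is a nest of matched brackets around a single atom. An opening bracket forces the recursive rule; an atom forces the base rule.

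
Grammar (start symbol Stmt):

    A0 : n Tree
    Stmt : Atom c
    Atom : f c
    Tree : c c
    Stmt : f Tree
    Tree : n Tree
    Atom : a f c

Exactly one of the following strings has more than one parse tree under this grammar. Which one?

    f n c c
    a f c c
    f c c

f n c c: 1 tree
a f c c: 1 tree
f c c: 2 trees

f c c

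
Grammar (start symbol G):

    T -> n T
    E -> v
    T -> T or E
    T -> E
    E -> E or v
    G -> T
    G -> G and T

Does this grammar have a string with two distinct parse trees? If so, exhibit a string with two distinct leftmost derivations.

Ambiguous

Witness: v or v

Derivation 1: G ⇒ T ⇒ T or E ⇒ E or E ⇒ v or E ⇒ v or v
Derivation 2: G ⇒ T ⇒ E ⇒ E or v ⇒ v or v

Two distinct leftmost derivations for the same string.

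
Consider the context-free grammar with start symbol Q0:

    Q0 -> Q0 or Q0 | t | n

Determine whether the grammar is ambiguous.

Ambiguous

Witness: n or n or n

Derivation 1: Q0 ⇒ Q0 or Q0 ⇒ Q0 or Q0 or Q0 ⇒ n or Q0 or Q0 ⇒ n or n or Q0 ⇒ n or n or n
Derivation 2: Q0 ⇒ Q0 or Q0 ⇒ n or Q0 ⇒ n or Q0 or Q0 ⇒ n or n or Q0 ⇒ n or n or n

Two distinct leftmost derivations for the same string.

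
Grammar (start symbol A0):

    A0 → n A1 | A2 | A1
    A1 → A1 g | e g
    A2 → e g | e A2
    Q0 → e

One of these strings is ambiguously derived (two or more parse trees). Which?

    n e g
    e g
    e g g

e g

n e g: 1 tree
e g: 2 trees
e g g: 1 tree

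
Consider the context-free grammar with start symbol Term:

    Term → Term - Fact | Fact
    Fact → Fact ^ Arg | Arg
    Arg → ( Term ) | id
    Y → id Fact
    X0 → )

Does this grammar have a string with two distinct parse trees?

Only Term, Fact, Arg are reachable from Term; ignoring the rest: This is a standard precedence ladder (Term over Fact over Arg), with each level left-recursive on its own operator ('-' at Term, '^' at Fact). That structure is LR(1), hence unambiguous.

Unambiguous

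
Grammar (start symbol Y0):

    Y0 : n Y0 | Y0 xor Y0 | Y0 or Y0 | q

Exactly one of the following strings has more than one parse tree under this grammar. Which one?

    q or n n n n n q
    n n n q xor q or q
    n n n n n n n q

n n n q xor q or q

q or n n n n n q: 1 tree
n n n q xor q or q: 14 trees
n n n n n n n q: 1 tree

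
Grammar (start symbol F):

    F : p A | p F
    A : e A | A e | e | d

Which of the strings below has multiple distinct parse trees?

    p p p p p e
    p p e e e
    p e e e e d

p p e e e

p p p p p e: 1 tree
p p e e e: 4 trees
p e e e e d: 1 tree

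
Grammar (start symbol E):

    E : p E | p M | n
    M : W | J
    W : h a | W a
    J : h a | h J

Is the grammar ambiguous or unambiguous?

Witness: p h a

Derivation 1: E ⇒ p M ⇒ p W ⇒ p h a
Derivation 2: E ⇒ p M ⇒ p J ⇒ p h a

Two distinct leftmost derivations for the same string.

Ambiguous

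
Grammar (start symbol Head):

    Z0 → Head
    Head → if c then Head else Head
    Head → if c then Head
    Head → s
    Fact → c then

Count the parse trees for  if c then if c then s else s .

2

Parse trees for if c then if c then s else s:
  [Head if c then [Head if c then [Head s]] else [Head s]]
  [Head if c then [Head if c then [Head s] else [Head s]]]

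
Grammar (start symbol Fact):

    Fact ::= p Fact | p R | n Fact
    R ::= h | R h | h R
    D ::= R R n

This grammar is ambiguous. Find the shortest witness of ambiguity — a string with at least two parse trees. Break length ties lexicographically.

p h h

length 2: no string has ≥2 trees
length 3: p h h has 2 parse trees

Two derivations of p h h:
  Fact ⇒ p R ⇒ p R h ⇒ p h h
  Fact ⇒ p R ⇒ p h R ⇒ p h h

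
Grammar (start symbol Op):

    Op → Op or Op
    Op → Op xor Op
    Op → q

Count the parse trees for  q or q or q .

2

Parse trees for q or q or q:
  [Op [Op q] or [Op [Op q] or [Op q]]]
  [Op [Op [Op q] or [Op q]] or [Op q]]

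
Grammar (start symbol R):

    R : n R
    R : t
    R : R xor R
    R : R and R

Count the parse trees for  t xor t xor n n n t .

Parse trees for t xor t xor n n n t:
  [R [R t] xor [R [R t] xor [R n [R n [R n [R t]]]]]]
  [R [R [R t] xor [R t]] xor [R n [R n [R n [R t]]]]]

2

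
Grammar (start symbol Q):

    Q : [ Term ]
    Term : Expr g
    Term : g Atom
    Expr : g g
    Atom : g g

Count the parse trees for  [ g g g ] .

Parse trees for [ g g g ]:
  [Q [ [Term [Expr g g] g] ]]
  [Q [ [Term g [Atom g g]] ]]

2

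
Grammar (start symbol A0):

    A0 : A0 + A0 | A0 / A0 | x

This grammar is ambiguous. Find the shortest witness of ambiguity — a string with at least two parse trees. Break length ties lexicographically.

length 1: no string has ≥2 trees
length 3: no string has ≥2 trees
length 5: x + x + x has 2 parse trees

Two derivations of x + x + x:
  A0 ⇒ A0 + A0 ⇒ A0 + A0 + A0 ⇒ x + A0 + A0 ⇒ x + x + A0 ⇒ x + x + x
  A0 ⇒ A0 + A0 ⇒ x + A0 ⇒ x + A0 + A0 ⇒ x + x + A0 ⇒ x + x + x

x + x + x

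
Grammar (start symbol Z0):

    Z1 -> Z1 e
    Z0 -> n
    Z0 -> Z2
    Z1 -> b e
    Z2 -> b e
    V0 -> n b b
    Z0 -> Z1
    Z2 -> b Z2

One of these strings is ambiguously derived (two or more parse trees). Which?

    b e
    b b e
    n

b e: 2 trees
b b e: 1 tree
n: 1 tree

b e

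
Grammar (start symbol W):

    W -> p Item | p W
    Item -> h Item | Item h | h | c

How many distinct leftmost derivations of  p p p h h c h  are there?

Parse trees for p p p h h c h:
  [W p [W p [W p [Item h [Item h [Item [Item c] h]]]]]]
  [W p [W p [W p [Item h [Item [Item h [Item c]] h]]]]]
  [W p [W p [W p [Item [Item h [Item h [Item c]]] h]]]]

3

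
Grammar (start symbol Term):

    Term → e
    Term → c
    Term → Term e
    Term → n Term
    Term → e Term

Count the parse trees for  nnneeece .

Parse trees for nnneeece:
  [Term [Term n [Term n [Term n [Term e [Term e [Term e [Term c]]]]]]] e]
  [Term n [Term [Term n [Term n [Term e [Term e [Term e [Term c]]]]]] e]]
  [Term n [Term n [Term [Term n [Term e [Term e [Term e [Term c]]]]] e]]]
  [Term n [Term n [Term n [Term [Term e [Term e [Term e [Term c]]]] e]]]]
  [Term n [Term n [Term n [Term e [Term [Term e [Term e [Term c]]] e]]]]]
  [Term n [Term n [Term n [Term e [Term e [Term [Term e [Term c]] e]]]]]]
  [Term n [Term n [Term n [Term e [Term e [Term e [Term [Term c] e]]]]]]]

7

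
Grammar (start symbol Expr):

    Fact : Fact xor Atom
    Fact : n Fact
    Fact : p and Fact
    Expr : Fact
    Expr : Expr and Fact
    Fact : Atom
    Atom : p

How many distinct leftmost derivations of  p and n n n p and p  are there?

4

Parse trees for p and n n n p and p:
  [Expr [Fact p and [Fact n [Fact n [Fact n [Fact p and [Fact [Atom p]]]]]]]]
  [Expr [Expr [Fact [Atom p]]] and [Fact n [Fact n [Fact n [Fact p and [Fact [Atom p]]]]]]]
  [Expr [Expr [Fact p and [Fact n [Fact n [Fact n [Fact [Atom p]]]]]]] and [Fact [Atom p]]]
  [Expr [Expr [Expr [Fact [Atom p]]] and [Fact n [Fact n [Fact n [Fact [Atom p]]]]]] and [Fact [Atom p]]]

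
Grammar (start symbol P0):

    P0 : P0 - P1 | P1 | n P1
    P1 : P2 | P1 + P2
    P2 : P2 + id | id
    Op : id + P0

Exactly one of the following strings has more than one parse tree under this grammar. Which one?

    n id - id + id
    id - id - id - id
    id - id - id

n id - id + id

n id - id + id: 2 trees
id - id - id - id: 1 tree
id - id - id: 1 tree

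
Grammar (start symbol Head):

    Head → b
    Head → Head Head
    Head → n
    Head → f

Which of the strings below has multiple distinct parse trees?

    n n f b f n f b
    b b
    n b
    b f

n n f b f n f b: 429 trees
b b: 1 tree
n b: 1 tree
b f: 1 tree

n n f b f n f b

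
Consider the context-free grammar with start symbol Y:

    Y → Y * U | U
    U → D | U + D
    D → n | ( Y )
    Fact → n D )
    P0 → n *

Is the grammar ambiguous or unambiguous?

(Fact, P0 are unreachable from Y, so their rules don't affect L(Y).) The grammar is stratified — Y handles '*' (left-recursive), U handles '+', D atoms. Each operator has a fixed associativity and precedence level, so every string has one parse.

Unambiguous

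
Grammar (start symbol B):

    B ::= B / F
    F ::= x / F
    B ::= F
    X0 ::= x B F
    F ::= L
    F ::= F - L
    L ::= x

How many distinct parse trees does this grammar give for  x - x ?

1

Parse trees for x - x:
  [B [F [F [L x]] - [L x]]]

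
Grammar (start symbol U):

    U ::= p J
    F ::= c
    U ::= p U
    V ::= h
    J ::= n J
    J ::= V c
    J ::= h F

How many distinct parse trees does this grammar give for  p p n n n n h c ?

2

Parse trees for p p n n n n h c:
  [U p [U p [J n [J n [J n [J n [J [V h] c]]]]]]]
  [U p [U p [J n [J n [J n [J n [J h [F c]]]]]]]]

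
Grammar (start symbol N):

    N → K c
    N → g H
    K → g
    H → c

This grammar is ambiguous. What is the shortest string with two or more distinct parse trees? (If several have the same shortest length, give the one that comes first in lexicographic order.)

g c

length 2: g c has 2 parse trees

Two derivations of g c:
  N ⇒ K c ⇒ g c
  N ⇒ g H ⇒ g c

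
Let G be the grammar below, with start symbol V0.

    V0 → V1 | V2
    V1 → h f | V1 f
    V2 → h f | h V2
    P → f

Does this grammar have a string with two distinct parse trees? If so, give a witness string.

Ambiguous

Witness: h f

Derivation 1: V0 ⇒ V1 ⇒ h f
Derivation 2: V0 ⇒ V2 ⇒ h f

Two distinct leftmost derivations for the same string.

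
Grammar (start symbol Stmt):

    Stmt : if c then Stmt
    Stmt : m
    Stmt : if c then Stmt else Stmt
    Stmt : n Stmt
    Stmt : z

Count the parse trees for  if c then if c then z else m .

2

Parse trees for if c then if c then z else m:
  [Stmt if c then [Stmt if c then [Stmt z] else [Stmt m]]]
  [Stmt if c then [Stmt if c then [Stmt z]] else [Stmt m]]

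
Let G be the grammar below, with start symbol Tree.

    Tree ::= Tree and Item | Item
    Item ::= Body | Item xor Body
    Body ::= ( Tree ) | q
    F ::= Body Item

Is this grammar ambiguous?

(F is unreachable from Tree, so its rules don't affect L(Tree).) Tree → Tree and Item | Item  ;  Item → Item xor Body | Body  — a left-associative chain with Body at the bottom. Each string factors uniquely by precedence.

Unambiguous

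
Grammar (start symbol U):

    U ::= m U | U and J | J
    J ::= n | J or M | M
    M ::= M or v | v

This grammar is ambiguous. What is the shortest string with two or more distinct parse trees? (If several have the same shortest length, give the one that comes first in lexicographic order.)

v or v

length 1: no string has ≥2 trees
length 2: no string has ≥2 trees
length 3: v or v has 2 parse trees

Two derivations of v or v:
  U ⇒ J ⇒ J or M ⇒ M or M ⇒ v or M ⇒ v or v
  U ⇒ J ⇒ M ⇒ M or v ⇒ v or v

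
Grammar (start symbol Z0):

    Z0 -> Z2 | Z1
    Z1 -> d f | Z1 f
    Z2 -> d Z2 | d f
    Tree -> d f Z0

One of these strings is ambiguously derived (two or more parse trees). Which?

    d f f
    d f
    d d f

d f

d f f: 1 tree
d f: 2 trees
d d f: 1 tree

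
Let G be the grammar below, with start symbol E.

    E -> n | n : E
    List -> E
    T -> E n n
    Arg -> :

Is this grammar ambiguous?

(List, T, Arg are unreachable from E, so their rules don't affect L(E).) The reachable grammar is A → atom sep A | atom. Each atom is followed by either the separator (recurse) or end-of-string (stop) — no choice point.

Unambiguous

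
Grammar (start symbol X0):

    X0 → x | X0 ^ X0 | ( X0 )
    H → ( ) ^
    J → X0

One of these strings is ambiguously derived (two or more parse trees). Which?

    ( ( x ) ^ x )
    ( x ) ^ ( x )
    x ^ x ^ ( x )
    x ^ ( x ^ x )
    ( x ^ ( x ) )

( ( x ) ^ x ): 1 tree
( x ) ^ ( x ): 1 tree
x ^ x ^ ( x ): 2 trees
x ^ ( x ^ x ): 1 tree
( x ^ ( x ) ): 1 tree

x ^ x ^ ( x )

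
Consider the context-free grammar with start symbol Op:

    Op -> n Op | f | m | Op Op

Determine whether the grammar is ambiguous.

Witness: f f f

Derivation 1: Op ⇒ Op Op ⇒ f Op ⇒ f Op Op ⇒ f f Op ⇒ f f f
Derivation 2: Op ⇒ Op Op ⇒ Op Op Op ⇒ f Op Op ⇒ f f Op ⇒ f f f

Two distinct leftmost derivations for the same string.

Ambiguous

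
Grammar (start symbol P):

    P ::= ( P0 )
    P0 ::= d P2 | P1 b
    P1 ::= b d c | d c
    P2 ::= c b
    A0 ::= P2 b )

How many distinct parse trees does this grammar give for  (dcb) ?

Parse trees for (dcb):
  [P ( [P0 d [P2 c b]] )]
  [P ( [P0 [P1 d c] b] )]

2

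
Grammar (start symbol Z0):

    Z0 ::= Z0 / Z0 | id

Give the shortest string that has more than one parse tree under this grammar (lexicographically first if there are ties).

length 1: no string has ≥2 trees
length 3: no string has ≥2 trees
length 5: id / id / id has 2 parse trees

Two derivations of id / id / id:
  Z0 ⇒ Z0 / Z0 ⇒ Z0 / Z0 / Z0 ⇒ id / Z0 / Z0 ⇒ id / id / Z0 ⇒ id / id / id
  Z0 ⇒ Z0 / Z0 ⇒ id / Z0 ⇒ id / Z0 / Z0 ⇒ id / id / Z0 ⇒ id / id / id

id / id / id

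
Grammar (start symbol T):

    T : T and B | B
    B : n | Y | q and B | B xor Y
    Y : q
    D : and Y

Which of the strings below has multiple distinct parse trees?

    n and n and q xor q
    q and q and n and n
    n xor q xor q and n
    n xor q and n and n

q and q and n and n

n and n and q xor q: 1 tree
q and q and n and n: 4 trees
n xor q xor q and n: 1 tree
n xor q and n and n: 1 tree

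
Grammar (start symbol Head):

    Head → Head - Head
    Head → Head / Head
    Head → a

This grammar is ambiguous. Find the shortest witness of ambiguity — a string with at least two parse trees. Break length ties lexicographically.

length 1: no string has ≥2 trees
length 3: no string has ≥2 trees
length 5: a - a - a has 2 parse trees

Two derivations of a - a - a:
  Head ⇒ Head - Head ⇒ Head - Head - Head ⇒ a - Head - Head ⇒ a - a - Head ⇒ a - a - a
  Head ⇒ Head - Head ⇒ a - Head ⇒ a - Head - Head ⇒ a - a - Head ⇒ a - a - a

a - a - a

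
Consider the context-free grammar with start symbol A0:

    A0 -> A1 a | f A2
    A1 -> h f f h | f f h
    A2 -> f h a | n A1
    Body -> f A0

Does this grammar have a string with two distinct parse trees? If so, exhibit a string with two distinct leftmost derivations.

Ambiguous

Witness: f f h a

Derivation 1: A0 ⇒ A1 a ⇒ f f h a
Derivation 2: A0 ⇒ f A2 ⇒ f f h a

Two distinct leftmost derivations for the same string.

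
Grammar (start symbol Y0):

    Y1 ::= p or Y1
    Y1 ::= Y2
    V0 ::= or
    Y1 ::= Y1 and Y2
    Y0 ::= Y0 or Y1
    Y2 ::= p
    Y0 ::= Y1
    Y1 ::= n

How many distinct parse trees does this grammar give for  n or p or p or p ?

Parse trees for n or p or p or p:
  [Y0 [Y0 [Y1 n]] or [Y1 p or [Y1 p or [Y1 [Y2 p]]]]]
  [Y0 [Y0 [Y0 [Y1 n]] or [Y1 [Y2 p]]] or [Y1 p or [Y1 [Y2 p]]]]
  [Y0 [Y0 [Y0 [Y1 n]] or [Y1 p or [Y1 [Y2 p]]]] or [Y1 [Y2 p]]]
  [Y0 [Y0 [Y0 [Y0 [Y1 n]] or [Y1 [Y2 p]]] or [Y1 [Y2 p]]] or [Y1 [Y2 p]]]

4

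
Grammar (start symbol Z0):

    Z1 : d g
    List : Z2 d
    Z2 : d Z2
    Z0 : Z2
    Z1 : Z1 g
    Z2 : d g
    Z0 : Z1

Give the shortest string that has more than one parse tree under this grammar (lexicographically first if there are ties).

length 2: d g has 2 parse trees

Two derivations of d g:
  Z0 ⇒ Z2 ⇒ d g
  Z0 ⇒ Z1 ⇒ d g

d g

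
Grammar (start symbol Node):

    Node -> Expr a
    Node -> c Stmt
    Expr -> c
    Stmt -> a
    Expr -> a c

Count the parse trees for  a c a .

1

Parse trees for a c a:
  [Node [Expr a c] a]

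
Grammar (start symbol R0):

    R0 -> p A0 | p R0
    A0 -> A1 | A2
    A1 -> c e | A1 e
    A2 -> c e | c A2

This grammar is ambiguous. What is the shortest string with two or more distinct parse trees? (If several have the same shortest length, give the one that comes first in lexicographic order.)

p c e

length 3: p c e has 2 parse trees

Two derivations of p c e:
  R0 ⇒ p A0 ⇒ p A1 ⇒ p c e
  R0 ⇒ p A0 ⇒ p A2 ⇒ p c e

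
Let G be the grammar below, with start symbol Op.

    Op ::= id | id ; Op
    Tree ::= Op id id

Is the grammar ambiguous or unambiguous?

Unambiguous

(Tree is unreachable from Op, so its rules don't affect L(Op).) The reachable grammar is A → atom sep A | atom. Each atom is followed by either the separator (recurse) or end-of-string (stop) — no choice point.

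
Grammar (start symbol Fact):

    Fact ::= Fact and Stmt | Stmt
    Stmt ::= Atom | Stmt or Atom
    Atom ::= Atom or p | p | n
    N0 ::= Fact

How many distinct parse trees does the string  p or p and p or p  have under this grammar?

Parse trees for p or p and p or p:
  [Fact [Fact [Stmt [Atom [Atom p] or p]]] and [Stmt [Atom [Atom p] or p]]]
  [Fact [Fact [Stmt [Atom [Atom p] or p]]] and [Stmt [Stmt [Atom p]] or [Atom p]]]
  [Fact [Fact [Stmt [Stmt [Atom p]] or [Atom p]]] and [Stmt [Atom [Atom p] or p]]]
  [Fact [Fact [Stmt [Stmt [Atom p]] or [Atom p]]] and [Stmt [Stmt [Atom p]] or [Atom p]]]

4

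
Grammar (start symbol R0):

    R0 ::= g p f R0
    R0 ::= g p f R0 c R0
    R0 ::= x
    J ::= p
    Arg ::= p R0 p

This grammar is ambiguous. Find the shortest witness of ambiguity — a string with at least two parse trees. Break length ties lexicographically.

length 1: no string has ≥2 trees
length 4: no string has ≥2 trees
length 6: no string has ≥2 trees
length 7: no string has ≥2 trees
length 9: g p f g p f x c x has 2 parse trees

Two derivations of g p f g p f x c x:
  R0 ⇒ g p f R0 ⇒ g p f g p f R0 c R0 ⇒ g p f g p f x c R0 ⇒ g p f g p f x c x
  R0 ⇒ g p f R0 c R0 ⇒ g p f g p f R0 c R0 ⇒ g p f g p f x c R0 ⇒ g p f g p f x c x

g p f g p f x c x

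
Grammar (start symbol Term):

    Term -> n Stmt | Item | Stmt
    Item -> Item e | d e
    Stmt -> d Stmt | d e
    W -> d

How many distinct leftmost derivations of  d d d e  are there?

1

Parse trees for d d d e:
  [Term [Stmt d [Stmt d [Stmt d e]]]]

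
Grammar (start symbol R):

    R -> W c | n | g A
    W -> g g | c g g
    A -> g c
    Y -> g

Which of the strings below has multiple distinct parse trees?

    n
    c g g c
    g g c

n: 1 tree
c g g c: 1 tree
g g c: 2 trees

g g c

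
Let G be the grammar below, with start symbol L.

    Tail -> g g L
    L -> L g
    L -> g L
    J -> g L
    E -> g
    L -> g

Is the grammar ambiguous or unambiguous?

Ambiguous

Witness: g g

Derivation 1: L ⇒ L g ⇒ g g
Derivation 2: L ⇒ g L ⇒ g g

Two distinct leftmost derivations for the same string.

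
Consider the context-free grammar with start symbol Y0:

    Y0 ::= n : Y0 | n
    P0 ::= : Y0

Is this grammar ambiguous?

Unambiguous

Only Y0 is reachable from Y0; ignoring the rest: Right-recursive list with a separator: after each atom, whether the separator follows determines the rule. One parse per string.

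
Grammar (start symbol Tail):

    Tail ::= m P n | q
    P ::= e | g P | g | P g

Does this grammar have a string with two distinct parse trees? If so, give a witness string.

Witness: m g g n

Derivation 1: Tail ⇒ m P n ⇒ m g P n ⇒ m g g n
Derivation 2: Tail ⇒ m P n ⇒ m P g n ⇒ m g g n

Two distinct leftmost derivations for the same string.

Ambiguous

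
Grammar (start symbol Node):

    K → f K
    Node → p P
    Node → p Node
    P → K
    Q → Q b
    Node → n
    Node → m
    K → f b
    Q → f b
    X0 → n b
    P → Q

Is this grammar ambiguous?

Ambiguous

Witness: p f b

Derivation 1: Node ⇒ p P ⇒ p K ⇒ p f b
Derivation 2: Node ⇒ p P ⇒ p Q ⇒ p f b

Two distinct leftmost derivations for the same string.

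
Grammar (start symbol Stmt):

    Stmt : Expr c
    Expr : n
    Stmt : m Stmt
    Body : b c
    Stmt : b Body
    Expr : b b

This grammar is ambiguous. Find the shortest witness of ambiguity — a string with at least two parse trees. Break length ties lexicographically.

length 2: no string has ≥2 trees
length 3: b b c has 2 parse trees

Two derivations of b b c:
  Stmt ⇒ Expr c ⇒ b b c
  Stmt ⇒ b Body ⇒ b b c

b b c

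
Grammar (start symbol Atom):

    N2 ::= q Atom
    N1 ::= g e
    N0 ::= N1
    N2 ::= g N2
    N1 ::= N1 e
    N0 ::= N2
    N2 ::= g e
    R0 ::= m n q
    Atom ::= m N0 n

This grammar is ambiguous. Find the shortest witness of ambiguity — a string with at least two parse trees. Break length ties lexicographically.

m g e n

length 4: m g e n has 2 parse trees

Two derivations of m g e n:
  Atom ⇒ m N0 n ⇒ m N1 n ⇒ m g e n
  Atom ⇒ m N0 n ⇒ m N2 n ⇒ m g e n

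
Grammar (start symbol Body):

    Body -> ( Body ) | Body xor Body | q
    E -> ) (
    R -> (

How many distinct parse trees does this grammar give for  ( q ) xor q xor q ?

Parse trees for ( q ) xor q xor q:
  [Body [Body ( [Body q] )] xor [Body [Body q] xor [Body q]]]
  [Body [Body [Body ( [Body q] )] xor [Body q]] xor [Body q]]

2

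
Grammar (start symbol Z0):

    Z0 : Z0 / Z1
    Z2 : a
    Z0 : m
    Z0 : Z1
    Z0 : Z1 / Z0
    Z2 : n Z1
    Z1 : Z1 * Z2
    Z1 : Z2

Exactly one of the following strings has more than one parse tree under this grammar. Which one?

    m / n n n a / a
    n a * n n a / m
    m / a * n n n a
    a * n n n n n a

m / n n n a / a: 1 tree
n a * n n a / m: 2 trees
m / a * n n n a: 1 tree
a * n n n n n a: 1 tree

n a * n n a / m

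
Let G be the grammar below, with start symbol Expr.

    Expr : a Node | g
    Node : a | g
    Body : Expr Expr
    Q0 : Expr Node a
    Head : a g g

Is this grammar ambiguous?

Unambiguous

(Body, Q0, Head are unreachable from Expr, so their rules don't affect L(Expr).) The reachable rules are right-linear with at most one rule per (nonterminal, next-terminal) pair. Each input token forces the next rule, so parsing is deterministic.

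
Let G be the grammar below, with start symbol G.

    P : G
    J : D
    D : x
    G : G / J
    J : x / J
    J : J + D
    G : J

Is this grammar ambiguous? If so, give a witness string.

Witness: x / x

Derivation 1: G ⇒ G / J ⇒ J / J ⇒ D / J ⇒ x / J ⇒ x / D ⇒ x / x
Derivation 2: G ⇒ J ⇒ x / J ⇒ x / D ⇒ x / x

Two distinct leftmost derivations for the same string.

Ambiguous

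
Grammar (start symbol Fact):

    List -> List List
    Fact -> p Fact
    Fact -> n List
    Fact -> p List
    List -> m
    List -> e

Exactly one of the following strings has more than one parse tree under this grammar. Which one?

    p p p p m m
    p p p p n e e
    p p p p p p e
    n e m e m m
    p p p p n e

p p p p m m: 1 tree
p p p p n e e: 1 tree
p p p p p p e: 1 tree
n e m e m m: 14 trees
p p p p n e: 1 tree

n e m e m m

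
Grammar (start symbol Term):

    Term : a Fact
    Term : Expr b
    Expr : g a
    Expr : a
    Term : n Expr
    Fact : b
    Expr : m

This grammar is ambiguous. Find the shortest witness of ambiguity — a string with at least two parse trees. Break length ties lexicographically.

a b

length 2: a b has 2 parse trees

Two derivations of a b:
  Term ⇒ a Fact ⇒ a b
  Term ⇒ Expr b ⇒ a b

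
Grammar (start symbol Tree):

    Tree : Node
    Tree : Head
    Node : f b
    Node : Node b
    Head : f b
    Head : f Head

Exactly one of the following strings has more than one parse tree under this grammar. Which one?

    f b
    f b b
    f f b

f b

f b: 2 trees
f b b: 1 tree
f f b: 1 tree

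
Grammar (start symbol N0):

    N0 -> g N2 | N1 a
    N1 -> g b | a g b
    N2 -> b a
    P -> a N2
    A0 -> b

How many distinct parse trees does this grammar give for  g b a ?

2

Parse trees for g b a:
  [N0 g [N2 b a]]
  [N0 [N1 g b] a]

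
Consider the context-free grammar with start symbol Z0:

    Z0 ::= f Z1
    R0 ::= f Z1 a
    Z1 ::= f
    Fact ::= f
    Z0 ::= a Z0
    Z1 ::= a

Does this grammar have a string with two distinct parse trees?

Only Z0, Z1 are reachable from Z0; ignoring the rest: Restricted to the reachable nonterminals, every rule has the form A → t or A → t B, and no two rules for the same A share a first terminal. The grammar encodes a DFA — one run per string.

Unambiguous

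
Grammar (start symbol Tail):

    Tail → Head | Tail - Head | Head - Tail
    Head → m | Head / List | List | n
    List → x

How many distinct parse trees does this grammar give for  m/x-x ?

2

Parse trees for m/x-x:
  [Tail [Tail [Head [Head m] / [List x]]] - [Head [List x]]]
  [Tail [Head [Head m] / [List x]] - [Tail [Head [List x]]]]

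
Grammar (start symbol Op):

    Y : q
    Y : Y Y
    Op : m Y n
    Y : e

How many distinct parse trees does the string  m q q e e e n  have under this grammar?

14

Parse trees for m q q e e e n (showing first 6 of 14):
  [Op m [Y [Y q] [Y [Y q] [Y [Y e] [Y [Y e] [Y e]]]]] n]
  [Op m [Y [Y q] [Y [Y q] [Y [Y [Y e] [Y e]] [Y e]]]] n]
  [Op m [Y [Y q] [Y [Y [Y q] [Y e]] [Y [Y e] [Y e]]]] n]
  [Op m [Y [Y q] [Y [Y [Y q] [Y [Y e] [Y e]]] [Y e]]] n]
  [Op m [Y [Y q] [Y [Y [Y [Y q] [Y e]] [Y e]] [Y e]]] n]
  [Op m [Y [Y [Y q] [Y q]] [Y [Y e] [Y [Y e] [Y e]]]] n]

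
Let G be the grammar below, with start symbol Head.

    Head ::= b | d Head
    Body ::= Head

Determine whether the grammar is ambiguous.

(Body is unreachable from Head, so its rules don't affect L(Head).) Each reachable nonterminal has at most one production per leading terminal, and all productions are right-linear; the derivation is determined token-by-token.

Unambiguous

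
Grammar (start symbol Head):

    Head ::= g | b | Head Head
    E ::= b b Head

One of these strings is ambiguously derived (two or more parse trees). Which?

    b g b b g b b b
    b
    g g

b g b b g b b b

b g b b g b b b: 429 trees
b: 1 tree
g g: 1 tree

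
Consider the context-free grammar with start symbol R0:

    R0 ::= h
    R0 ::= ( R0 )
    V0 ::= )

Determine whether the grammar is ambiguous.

Unambiguous

(V0 is unreachable from R0, so its rules don't affect L(R0).) L(R0) is { openⁿ atom closeⁿ : n ≥ 0 }. The bracket depth fixes n, and the derivation is forced at every step.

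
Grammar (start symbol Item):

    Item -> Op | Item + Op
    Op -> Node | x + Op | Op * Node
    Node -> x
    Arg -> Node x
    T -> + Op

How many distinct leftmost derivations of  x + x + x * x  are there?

7

Parse trees for x + x + x * x:
  [Item [Op x + [Op x + [Op [Op [Node x]] * [Node x]]]]]
  [Item [Op x + [Op [Op x + [Op [Node x]]] * [Node x]]]]
  [Item [Op [Op x + [Op x + [Op [Node x]]]] * [Node x]]]
  [Item [Item [Op [Node x]]] + [Op x + [Op [Op [Node x]] * [Node x]]]]
  [Item [Item [Op [Node x]]] + [Op [Op x + [Op [Node x]]] * [Node x]]]
  [Item [Item [Op x + [Op [Node x]]]] + [Op [Op [Node x]] * [Node x]]]
  [Item [Item [Item [Op [Node x]]] + [Op [Node x]]] + [Op [Op [Node x]] * [Node x]]]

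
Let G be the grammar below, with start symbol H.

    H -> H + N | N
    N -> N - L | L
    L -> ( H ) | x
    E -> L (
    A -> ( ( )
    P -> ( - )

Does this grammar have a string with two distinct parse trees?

Unambiguous

(E, A, P are unreachable from H, so their rules don't affect L(H).) This is a standard precedence ladder (H over N over L), with each level left-recursive on its own operator ('+' at H, '-' at N). That structure is LR(1), hence unambiguous.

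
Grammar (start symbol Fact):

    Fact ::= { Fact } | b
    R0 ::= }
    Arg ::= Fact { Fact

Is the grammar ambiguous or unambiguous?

Only Fact is reachable from Fact; ignoring the rest: Each string is a nest of matched brackets around a single atom. An opening bracket forces the recursive rule; an atom forces the base rule.

Unambiguous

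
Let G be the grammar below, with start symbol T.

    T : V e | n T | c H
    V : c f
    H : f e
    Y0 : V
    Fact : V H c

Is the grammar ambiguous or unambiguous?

Ambiguous

Witness: c f e

Derivation 1: T ⇒ V e ⇒ c f e
Derivation 2: T ⇒ c H ⇒ c f e

Two distinct leftmost derivations for the same string.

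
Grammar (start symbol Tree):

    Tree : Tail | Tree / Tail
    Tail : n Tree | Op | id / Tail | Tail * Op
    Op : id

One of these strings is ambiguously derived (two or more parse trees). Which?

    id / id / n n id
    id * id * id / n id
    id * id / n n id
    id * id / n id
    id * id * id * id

id / id / n n id

id / id / n n id: 4 trees
id * id * id / n id: 1 tree
id * id / n n id: 1 tree
id * id / n id: 1 tree
id * id * id * id: 1 tree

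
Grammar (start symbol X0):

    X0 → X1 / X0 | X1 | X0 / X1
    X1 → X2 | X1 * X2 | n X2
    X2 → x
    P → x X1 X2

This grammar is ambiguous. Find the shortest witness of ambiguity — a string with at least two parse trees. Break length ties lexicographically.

length 1: no string has ≥2 trees
length 2: no string has ≥2 trees
length 3: x / x has 2 parse trees

Two derivations of x / x:
  X0 ⇒ X1 / X0 ⇒ X2 / X0 ⇒ x / X0 ⇒ x / X1 ⇒ x / X2 ⇒ x / x
  X0 ⇒ X0 / X1 ⇒ X1 / X1 ⇒ X2 / X1 ⇒ x / X1 ⇒ x / X2 ⇒ x / x

x / x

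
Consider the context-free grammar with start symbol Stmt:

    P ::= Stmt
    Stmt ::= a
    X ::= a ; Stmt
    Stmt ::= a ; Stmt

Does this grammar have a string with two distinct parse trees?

Only Stmt is reachable from Stmt; ignoring the rest: Right-recursive list with a separator: after each atom, whether the separator follows determines the rule. One parse per string.

Unambiguous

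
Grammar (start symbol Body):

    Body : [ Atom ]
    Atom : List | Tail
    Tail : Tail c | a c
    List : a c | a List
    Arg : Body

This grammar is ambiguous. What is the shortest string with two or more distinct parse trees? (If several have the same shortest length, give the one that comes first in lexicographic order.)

[ a c ]

length 4: [ a c ] has 2 parse trees

Two derivations of [ a c ]:
  Body ⇒ [ Atom ] ⇒ [ List ] ⇒ [ a c ]
  Body ⇒ [ Atom ] ⇒ [ Tail ] ⇒ [ a c ]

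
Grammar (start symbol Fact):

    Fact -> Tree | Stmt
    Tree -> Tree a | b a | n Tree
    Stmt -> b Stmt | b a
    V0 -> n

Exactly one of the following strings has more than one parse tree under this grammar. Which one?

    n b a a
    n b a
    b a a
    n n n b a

n b a a: 2 trees
n b a: 1 tree
b a a: 1 tree
n n n b a: 1 tree

n b a a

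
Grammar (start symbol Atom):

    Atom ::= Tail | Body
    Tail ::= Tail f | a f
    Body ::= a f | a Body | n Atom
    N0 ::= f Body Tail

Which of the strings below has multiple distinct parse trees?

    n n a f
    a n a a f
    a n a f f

n n a f: 2 trees
a n a a f: 1 tree
a n a f f: 1 tree

n n a f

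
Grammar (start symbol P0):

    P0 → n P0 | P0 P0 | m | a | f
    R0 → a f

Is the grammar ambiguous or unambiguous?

Ambiguous

Witness: a a a

Derivation 1: P0 ⇒ P0 P0 ⇒ P0 P0 P0 ⇒ a P0 P0 ⇒ a a P0 ⇒ a a a
Derivation 2: P0 ⇒ P0 P0 ⇒ a P0 ⇒ a P0 P0 ⇒ a a P0 ⇒ a a a

Two distinct leftmost derivations for the same string.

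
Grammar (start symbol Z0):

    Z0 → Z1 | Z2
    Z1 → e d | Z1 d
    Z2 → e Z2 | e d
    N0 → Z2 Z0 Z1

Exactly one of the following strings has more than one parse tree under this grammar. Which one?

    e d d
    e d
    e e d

e d d: 1 tree
e d: 2 trees
e e d: 1 tree

e d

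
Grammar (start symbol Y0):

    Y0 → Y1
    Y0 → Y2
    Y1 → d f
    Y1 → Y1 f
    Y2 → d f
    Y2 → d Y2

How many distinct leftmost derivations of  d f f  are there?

Parse trees for d f f:
  [Y0 [Y1 [Y1 d f] f]]

1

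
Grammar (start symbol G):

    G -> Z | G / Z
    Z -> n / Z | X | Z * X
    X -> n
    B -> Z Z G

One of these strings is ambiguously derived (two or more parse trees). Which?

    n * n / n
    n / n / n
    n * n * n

n * n / n: 1 tree
n / n / n: 4 trees
n * n * n: 1 tree

n / n / n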